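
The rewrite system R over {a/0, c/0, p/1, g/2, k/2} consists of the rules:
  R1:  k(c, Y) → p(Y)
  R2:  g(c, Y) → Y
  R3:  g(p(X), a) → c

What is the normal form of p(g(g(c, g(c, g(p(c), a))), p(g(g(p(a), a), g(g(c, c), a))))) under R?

p(p(a))

1. p(g(g(c, g(c, g(p(c), a))), p(g(g(p(a), a), g(g(c, c), a)))))  →  p(g(g(c, g(p(c), a)), p(g(g(p(a), a), g(g(c, c), a)))))   [R2 at 1.1]
2. p(g(g(c, g(p(c), a)), p(g(g(p(a), a), g(g(c, c), a)))))  →  p(g(g(p(c), a), p(g(g(p(a), a), g(g(c, c), a)))))   [R2 at 1.1]
3. p(g(g(p(c), a), p(g(g(p(a), a), g(g(c, c), a)))))  →  p(g(c, p(g(g(p(a), a), g(g(c, c), a)))))   [R3 at 1.1]
4. p(g(c, p(g(g(p(a), a), g(g(c, c), a)))))  →  p(p(g(g(p(a), a), g(g(c, c), a))))   [R2 at 1]
5. p(p(g(g(p(a), a), g(g(c, c), a))))  →  p(p(g(c, g(g(c, c), a))))   [R3 at 1.1.1]
6. p(p(g(c, g(g(c, c), a))))  →  p(p(g(g(c, c), a)))   [R2 at 1.1]
7. p(p(g(g(c, c), a)))  →  p(p(g(c, a)))   [R2 at 1.1.1]
8. p(p(g(c, a)))  →  p(p(a))   [R2 at 1.1]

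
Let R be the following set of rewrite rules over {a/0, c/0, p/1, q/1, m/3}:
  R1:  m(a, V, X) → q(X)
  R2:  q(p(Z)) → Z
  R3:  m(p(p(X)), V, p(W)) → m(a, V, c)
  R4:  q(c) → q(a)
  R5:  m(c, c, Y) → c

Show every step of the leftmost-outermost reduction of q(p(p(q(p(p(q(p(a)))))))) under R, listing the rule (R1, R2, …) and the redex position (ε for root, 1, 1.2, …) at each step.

1. q(p(p(q(p(p(q(p(a))))))))  →  p(q(p(p(q(p(a))))))   [R2 at ε]
2. p(q(p(p(q(p(a))))))  →  p(p(q(p(a))))   [R2 at 1]
3. p(p(q(p(a))))  →  p(p(a))   [R2 at 1.1]

p(p(a))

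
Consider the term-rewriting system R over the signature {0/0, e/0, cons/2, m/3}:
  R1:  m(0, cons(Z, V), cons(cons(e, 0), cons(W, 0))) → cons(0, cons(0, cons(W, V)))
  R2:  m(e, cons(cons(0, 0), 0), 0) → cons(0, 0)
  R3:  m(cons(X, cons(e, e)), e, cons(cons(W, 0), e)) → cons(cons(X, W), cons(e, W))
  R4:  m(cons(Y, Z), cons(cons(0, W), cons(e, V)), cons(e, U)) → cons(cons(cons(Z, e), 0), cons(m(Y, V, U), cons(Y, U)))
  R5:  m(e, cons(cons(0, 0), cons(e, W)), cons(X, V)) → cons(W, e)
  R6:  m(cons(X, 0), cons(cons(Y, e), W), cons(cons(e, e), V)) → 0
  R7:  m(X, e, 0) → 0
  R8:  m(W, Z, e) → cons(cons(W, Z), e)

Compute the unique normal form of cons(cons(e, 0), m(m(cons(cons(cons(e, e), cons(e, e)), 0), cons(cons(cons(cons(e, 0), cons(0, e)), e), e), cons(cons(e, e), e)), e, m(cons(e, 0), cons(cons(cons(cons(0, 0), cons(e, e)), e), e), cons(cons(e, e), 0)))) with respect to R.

cons(cons(e, 0), 0)

1. cons(cons(e, 0), m(m(cons(cons(cons(e, e), cons(e, e)), 0), cons(cons(cons(cons(e, 0), cons(0, e)), e), e), cons(cons(e, e), e)), e, m(cons(e, 0), cons(cons(cons(cons(0, 0), cons(e, e)), e), e), cons(cons(e, e), 0))))  →  cons(cons(e, 0), m(0, e, m(cons(e, 0), cons(cons(cons(cons(0, 0), cons(e, e)), e), e), cons(cons(e, e), 0))))   [R6 at 2.1]
2. cons(cons(e, 0), m(0, e, m(cons(e, 0), cons(cons(cons(cons(0, 0), cons(e, e)), e), e), cons(cons(e, e), 0))))  →  cons(cons(e, 0), m(0, e, 0))   [R6 at 2.3]
3. cons(cons(e, 0), m(0, e, 0))  →  cons(cons(e, 0), 0)   [R7 at 2]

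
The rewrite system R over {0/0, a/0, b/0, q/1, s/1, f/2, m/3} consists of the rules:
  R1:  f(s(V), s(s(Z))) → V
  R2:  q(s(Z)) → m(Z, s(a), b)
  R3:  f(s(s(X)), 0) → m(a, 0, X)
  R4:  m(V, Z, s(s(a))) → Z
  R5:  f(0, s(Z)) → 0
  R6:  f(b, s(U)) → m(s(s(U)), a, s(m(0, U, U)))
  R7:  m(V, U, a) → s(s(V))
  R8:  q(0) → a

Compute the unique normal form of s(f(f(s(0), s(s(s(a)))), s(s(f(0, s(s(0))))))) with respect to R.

s(0)

1. s(f(f(s(0), s(s(s(a)))), s(s(f(0, s(s(0)))))))  →  s(f(0, s(s(f(0, s(s(0)))))))   [R1 at 1.1]
2. s(f(0, s(s(f(0, s(s(0)))))))  →  s(0)   [R5 at 1]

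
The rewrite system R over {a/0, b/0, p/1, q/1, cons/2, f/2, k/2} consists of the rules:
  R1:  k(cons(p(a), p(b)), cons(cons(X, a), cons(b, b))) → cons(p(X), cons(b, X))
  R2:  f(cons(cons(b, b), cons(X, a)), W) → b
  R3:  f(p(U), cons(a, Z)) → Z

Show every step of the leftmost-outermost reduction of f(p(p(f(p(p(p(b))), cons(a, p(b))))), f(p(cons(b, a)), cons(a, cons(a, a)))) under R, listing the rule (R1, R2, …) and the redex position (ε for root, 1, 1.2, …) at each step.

1. f(p(p(f(p(p(p(b))), cons(a, p(b))))), f(p(cons(b, a)), cons(a, cons(a, a))))  →  f(p(p(p(b))), f(p(cons(b, a)), cons(a, cons(a, a))))   [R3 at 1.1.1]
2. f(p(p(p(b))), f(p(cons(b, a)), cons(a, cons(a, a))))  →  f(p(p(p(b))), cons(a, a))   [R3 at 2]
3. f(p(p(p(b))), cons(a, a))  →  a   [R3 at ε]

a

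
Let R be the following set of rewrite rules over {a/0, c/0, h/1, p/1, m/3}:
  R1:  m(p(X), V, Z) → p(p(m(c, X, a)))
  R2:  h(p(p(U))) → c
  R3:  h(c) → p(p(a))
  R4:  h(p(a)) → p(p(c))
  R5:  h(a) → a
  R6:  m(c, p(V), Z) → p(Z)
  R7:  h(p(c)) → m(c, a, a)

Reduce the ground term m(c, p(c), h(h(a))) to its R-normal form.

1. m(c, p(c), h(h(a)))  →  p(h(h(a)))   [R6 at ε]
2. p(h(h(a)))  →  p(h(a))   [R5 at 1.1]
3. p(h(a))  →  p(a)   [R5 at 1]

p(a)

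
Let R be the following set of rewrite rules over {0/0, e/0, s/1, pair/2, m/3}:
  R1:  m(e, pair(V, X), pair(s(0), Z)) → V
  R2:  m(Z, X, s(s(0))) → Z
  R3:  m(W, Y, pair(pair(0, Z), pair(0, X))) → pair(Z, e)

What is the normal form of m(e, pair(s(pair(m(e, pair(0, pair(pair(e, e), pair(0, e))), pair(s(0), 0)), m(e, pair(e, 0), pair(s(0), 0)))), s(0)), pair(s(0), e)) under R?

s(pair(0, e))

1. m(e, pair(s(pair(m(e, pair(0, pair(pair(e, e), pair(0, e))), pair(s(0), 0)), m(e, pair(e, 0), pair(s(0), 0)))), s(0)), pair(s(0), e))  →  s(pair(m(e, pair(0, pair(pair(e, e), pair(0, e))), pair(s(0), 0)), m(e, pair(e, 0), pair(s(0), 0))))   [R1 at ε]
2. s(pair(m(e, pair(0, pair(pair(e, e), pair(0, e))), pair(s(0), 0)), m(e, pair(e, 0), pair(s(0), 0))))  →  s(pair(0, m(e, pair(e, 0), pair(s(0), 0))))   [R1 at 1.1]
3. s(pair(0, m(e, pair(e, 0), pair(s(0), 0))))  →  s(pair(0, e))   [R1 at 1.2]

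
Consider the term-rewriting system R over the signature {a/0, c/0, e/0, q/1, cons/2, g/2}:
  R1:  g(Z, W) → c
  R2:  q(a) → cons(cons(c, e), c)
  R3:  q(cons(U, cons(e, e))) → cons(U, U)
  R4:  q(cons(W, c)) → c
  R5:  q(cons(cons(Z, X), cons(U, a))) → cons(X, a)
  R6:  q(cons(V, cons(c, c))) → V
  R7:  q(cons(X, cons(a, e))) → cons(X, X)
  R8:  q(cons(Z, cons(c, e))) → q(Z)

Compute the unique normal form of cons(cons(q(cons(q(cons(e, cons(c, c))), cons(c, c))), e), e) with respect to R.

1. cons(cons(q(cons(q(cons(e, cons(c, c))), cons(c, c))), e), e)  →  cons(cons(q(cons(e, cons(c, c))), e), e)   [R6 at 1.1]
2. cons(cons(q(cons(e, cons(c, c))), e), e)  →  cons(cons(e, e), e)   [R6 at 1.1]

cons(cons(e, e), e)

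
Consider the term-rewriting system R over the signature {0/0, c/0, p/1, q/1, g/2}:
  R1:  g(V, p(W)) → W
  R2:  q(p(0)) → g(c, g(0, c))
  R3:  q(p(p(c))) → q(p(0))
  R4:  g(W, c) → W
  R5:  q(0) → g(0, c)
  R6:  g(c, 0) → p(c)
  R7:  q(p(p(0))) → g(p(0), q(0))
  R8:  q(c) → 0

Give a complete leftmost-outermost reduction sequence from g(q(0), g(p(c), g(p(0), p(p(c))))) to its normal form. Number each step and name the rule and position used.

0

1. g(q(0), g(p(c), g(p(0), p(p(c)))))  →  g(g(0, c), g(p(c), g(p(0), p(p(c)))))   [R5 at 1]
2. g(g(0, c), g(p(c), g(p(0), p(p(c)))))  →  g(0, g(p(c), g(p(0), p(p(c)))))   [R4 at 1]
3. g(0, g(p(c), g(p(0), p(p(c)))))  →  g(0, g(p(c), p(c)))   [R1 at 2.2]
4. g(0, g(p(c), p(c)))  →  g(0, c)   [R1 at 2]
5. g(0, c)  →  0   [R4 at ε]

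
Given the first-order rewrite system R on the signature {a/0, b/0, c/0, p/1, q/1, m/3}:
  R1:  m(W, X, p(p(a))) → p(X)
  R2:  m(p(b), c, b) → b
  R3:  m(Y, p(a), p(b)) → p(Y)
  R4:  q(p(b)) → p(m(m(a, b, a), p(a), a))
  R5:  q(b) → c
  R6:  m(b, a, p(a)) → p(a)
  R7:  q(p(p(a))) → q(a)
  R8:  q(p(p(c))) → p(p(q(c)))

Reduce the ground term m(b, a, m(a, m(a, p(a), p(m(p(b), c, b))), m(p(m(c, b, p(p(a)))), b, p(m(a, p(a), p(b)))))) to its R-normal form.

p(a)

1. m(b, a, m(a, m(a, p(a), p(m(p(b), c, b))), m(p(m(c, b, p(p(a)))), b, p(m(a, p(a), p(b))))))  →  m(b, a, m(a, m(a, p(a), p(b)), m(p(m(c, b, p(p(a)))), b, p(m(a, p(a), p(b))))))   [R2 at 3.2.3.1]
2. m(b, a, m(a, m(a, p(a), p(b)), m(p(m(c, b, p(p(a)))), b, p(m(a, p(a), p(b))))))  →  m(b, a, m(a, p(a), m(p(m(c, b, p(p(a)))), b, p(m(a, p(a), p(b))))))   [R3 at 3.2]
3. m(b, a, m(a, p(a), m(p(m(c, b, p(p(a)))), b, p(m(a, p(a), p(b))))))  →  m(b, a, m(a, p(a), m(p(p(b)), b, p(m(a, p(a), p(b))))))   [R1 at 3.3.1.1]
4. m(b, a, m(a, p(a), m(p(p(b)), b, p(m(a, p(a), p(b))))))  →  m(b, a, m(a, p(a), m(p(p(b)), b, p(p(a)))))   [R3 at 3.3.3.1]
5. m(b, a, m(a, p(a), m(p(p(b)), b, p(p(a)))))  →  m(b, a, m(a, p(a), p(b)))   [R1 at 3.3]
6. m(b, a, m(a, p(a), p(b)))  →  m(b, a, p(a))   [R3 at 3]
7. m(b, a, p(a))  →  p(a)   [R6 at ε]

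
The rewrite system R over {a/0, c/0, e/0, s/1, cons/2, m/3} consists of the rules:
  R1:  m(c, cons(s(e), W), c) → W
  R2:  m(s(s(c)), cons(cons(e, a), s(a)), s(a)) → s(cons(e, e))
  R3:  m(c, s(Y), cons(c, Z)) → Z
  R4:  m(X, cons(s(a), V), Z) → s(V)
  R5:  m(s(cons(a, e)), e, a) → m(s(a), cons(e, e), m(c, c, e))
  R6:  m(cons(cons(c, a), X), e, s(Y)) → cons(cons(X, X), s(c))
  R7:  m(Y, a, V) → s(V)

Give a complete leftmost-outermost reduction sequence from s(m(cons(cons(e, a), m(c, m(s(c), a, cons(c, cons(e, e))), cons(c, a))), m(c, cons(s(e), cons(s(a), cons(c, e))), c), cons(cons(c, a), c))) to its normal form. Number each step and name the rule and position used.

s(s(cons(c, e)))

1. s(m(cons(cons(e, a), m(c, m(s(c), a, cons(c, cons(e, e))), cons(c, a))), m(c, cons(s(e), cons(s(a), cons(c, e))), c), cons(cons(c, a), c)))  →  s(m(cons(cons(e, a), m(c, s(cons(c, cons(e, e))), cons(c, a))), m(c, cons(s(e), cons(s(a), cons(c, e))), c), cons(cons(c, a), c)))   [R7 at 1.1.2.2]
2. s(m(cons(cons(e, a), m(c, s(cons(c, cons(e, e))), cons(c, a))), m(c, cons(s(e), cons(s(a), cons(c, e))), c), cons(cons(c, a), c)))  →  s(m(cons(cons(e, a), a), m(c, cons(s(e), cons(s(a), cons(c, e))), c), cons(cons(c, a), c)))   [R3 at 1.1.2]
3. s(m(cons(cons(e, a), a), m(c, cons(s(e), cons(s(a), cons(c, e))), c), cons(cons(c, a), c)))  →  s(m(cons(cons(e, a), a), cons(s(a), cons(c, e)), cons(cons(c, a), c)))   [R1 at 1.2]
4. s(m(cons(cons(e, a), a), cons(s(a), cons(c, e)), cons(cons(c, a), c)))  →  s(s(cons(c, e)))   [R4 at 1]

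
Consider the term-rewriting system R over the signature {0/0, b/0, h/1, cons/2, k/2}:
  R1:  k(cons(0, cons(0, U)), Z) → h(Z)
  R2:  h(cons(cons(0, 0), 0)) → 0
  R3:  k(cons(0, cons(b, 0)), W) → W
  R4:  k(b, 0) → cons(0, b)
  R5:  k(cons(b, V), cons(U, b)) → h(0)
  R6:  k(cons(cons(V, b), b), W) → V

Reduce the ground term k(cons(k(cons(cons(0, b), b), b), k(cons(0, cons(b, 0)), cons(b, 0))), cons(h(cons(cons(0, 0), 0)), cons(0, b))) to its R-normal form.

1. k(cons(k(cons(cons(0, b), b), b), k(cons(0, cons(b, 0)), cons(b, 0))), cons(h(cons(cons(0, 0), 0)), cons(0, b)))  →  k(cons(0, k(cons(0, cons(b, 0)), cons(b, 0))), cons(h(cons(cons(0, 0), 0)), cons(0, b)))   [R6 at 1.1]
2. k(cons(0, k(cons(0, cons(b, 0)), cons(b, 0))), cons(h(cons(cons(0, 0), 0)), cons(0, b)))  →  k(cons(0, cons(b, 0)), cons(h(cons(cons(0, 0), 0)), cons(0, b)))   [R3 at 1.2]
3. k(cons(0, cons(b, 0)), cons(h(cons(cons(0, 0), 0)), cons(0, b)))  →  cons(h(cons(cons(0, 0), 0)), cons(0, b))   [R3 at ε]
4. cons(h(cons(cons(0, 0), 0)), cons(0, b))  →  cons(0, cons(0, b))   [R2 at 1]

cons(0, cons(0, b))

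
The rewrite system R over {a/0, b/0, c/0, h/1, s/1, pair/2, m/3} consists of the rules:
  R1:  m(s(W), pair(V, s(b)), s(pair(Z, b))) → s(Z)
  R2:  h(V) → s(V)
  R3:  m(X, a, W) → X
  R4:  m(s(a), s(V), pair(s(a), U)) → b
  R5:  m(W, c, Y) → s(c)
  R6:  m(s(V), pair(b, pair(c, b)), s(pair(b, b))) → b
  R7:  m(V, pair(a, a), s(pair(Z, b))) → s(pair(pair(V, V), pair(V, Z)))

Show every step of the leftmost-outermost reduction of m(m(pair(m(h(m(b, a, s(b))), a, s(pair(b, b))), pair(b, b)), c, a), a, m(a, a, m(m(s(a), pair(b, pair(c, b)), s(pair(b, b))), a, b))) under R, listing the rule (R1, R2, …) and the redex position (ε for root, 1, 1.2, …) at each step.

s(c)

1. m(m(pair(m(h(m(b, a, s(b))), a, s(pair(b, b))), pair(b, b)), c, a), a, m(a, a, m(m(s(a), pair(b, pair(c, b)), s(pair(b, b))), a, b)))  →  m(pair(m(h(m(b, a, s(b))), a, s(pair(b, b))), pair(b, b)), c, a)   [R3 at ε]
2. m(pair(m(h(m(b, a, s(b))), a, s(pair(b, b))), pair(b, b)), c, a)  →  s(c)   [R5 at ε]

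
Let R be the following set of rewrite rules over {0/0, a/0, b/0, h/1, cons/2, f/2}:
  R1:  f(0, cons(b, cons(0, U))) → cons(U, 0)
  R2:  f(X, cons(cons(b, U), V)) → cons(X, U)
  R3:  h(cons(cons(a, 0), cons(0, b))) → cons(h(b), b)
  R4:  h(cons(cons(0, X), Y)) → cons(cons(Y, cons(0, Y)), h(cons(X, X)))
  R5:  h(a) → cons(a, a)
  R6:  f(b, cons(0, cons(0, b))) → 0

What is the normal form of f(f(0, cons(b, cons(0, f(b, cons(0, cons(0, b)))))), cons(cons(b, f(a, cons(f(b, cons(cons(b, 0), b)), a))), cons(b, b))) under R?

cons(cons(0, 0), cons(a, 0))

1. f(f(0, cons(b, cons(0, f(b, cons(0, cons(0, b)))))), cons(cons(b, f(a, cons(f(b, cons(cons(b, 0), b)), a))), cons(b, b)))  →  cons(f(0, cons(b, cons(0, f(b, cons(0, cons(0, b)))))), f(a, cons(f(b, cons(cons(b, 0), b)), a)))   [R2 at ε]
2. cons(f(0, cons(b, cons(0, f(b, cons(0, cons(0, b)))))), f(a, cons(f(b, cons(cons(b, 0), b)), a)))  →  cons(cons(f(b, cons(0, cons(0, b))), 0), f(a, cons(f(b, cons(cons(b, 0), b)), a)))   [R1 at 1]
3. cons(cons(f(b, cons(0, cons(0, b))), 0), f(a, cons(f(b, cons(cons(b, 0), b)), a)))  →  cons(cons(0, 0), f(a, cons(f(b, cons(cons(b, 0), b)), a)))   [R6 at 1.1]
4. cons(cons(0, 0), f(a, cons(f(b, cons(cons(b, 0), b)), a)))  →  cons(cons(0, 0), f(a, cons(cons(b, 0), a)))   [R2 at 2.2.1]
5. cons(cons(0, 0), f(a, cons(cons(b, 0), a)))  →  cons(cons(0, 0), cons(a, 0))   [R2 at 2]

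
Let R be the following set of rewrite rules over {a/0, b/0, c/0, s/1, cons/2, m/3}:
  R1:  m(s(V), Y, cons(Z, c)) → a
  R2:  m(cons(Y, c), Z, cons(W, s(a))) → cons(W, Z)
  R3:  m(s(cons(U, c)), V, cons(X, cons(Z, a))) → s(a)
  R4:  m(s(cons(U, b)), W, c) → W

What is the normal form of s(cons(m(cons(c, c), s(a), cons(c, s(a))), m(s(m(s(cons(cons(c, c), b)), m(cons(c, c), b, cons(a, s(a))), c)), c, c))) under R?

1. s(cons(m(cons(c, c), s(a), cons(c, s(a))), m(s(m(s(cons(cons(c, c), b)), m(cons(c, c), b, cons(a, s(a))), c)), c, c)))  →  s(cons(cons(c, s(a)), m(s(m(s(cons(cons(c, c), b)), m(cons(c, c), b, cons(a, s(a))), c)), c, c)))   [R2 at 1.1]
2. s(cons(cons(c, s(a)), m(s(m(s(cons(cons(c, c), b)), m(cons(c, c), b, cons(a, s(a))), c)), c, c)))  →  s(cons(cons(c, s(a)), m(s(m(cons(c, c), b, cons(a, s(a)))), c, c)))   [R4 at 1.2.1.1]
3. s(cons(cons(c, s(a)), m(s(m(cons(c, c), b, cons(a, s(a)))), c, c)))  →  s(cons(cons(c, s(a)), m(s(cons(a, b)), c, c)))   [R2 at 1.2.1.1]
4. s(cons(cons(c, s(a)), m(s(cons(a, b)), c, c)))  →  s(cons(cons(c, s(a)), c))   [R4 at 1.2]

s(cons(cons(c, s(a)), c))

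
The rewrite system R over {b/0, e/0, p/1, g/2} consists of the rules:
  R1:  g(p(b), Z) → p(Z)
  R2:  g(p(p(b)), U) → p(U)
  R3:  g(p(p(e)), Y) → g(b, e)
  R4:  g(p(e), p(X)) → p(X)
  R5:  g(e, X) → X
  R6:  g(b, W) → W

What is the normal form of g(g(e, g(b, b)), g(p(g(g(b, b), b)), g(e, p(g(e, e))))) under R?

p(p(e))

1. g(g(e, g(b, b)), g(p(g(g(b, b), b)), g(e, p(g(e, e)))))  →  g(g(b, b), g(p(g(g(b, b), b)), g(e, p(g(e, e)))))   [R5 at 1]
2. g(g(b, b), g(p(g(g(b, b), b)), g(e, p(g(e, e)))))  →  g(b, g(p(g(g(b, b), b)), g(e, p(g(e, e)))))   [R6 at 1]
3. g(b, g(p(g(g(b, b), b)), g(e, p(g(e, e)))))  →  g(p(g(g(b, b), b)), g(e, p(g(e, e))))   [R6 at ε]
4. g(p(g(g(b, b), b)), g(e, p(g(e, e))))  →  g(p(g(b, b)), g(e, p(g(e, e))))   [R6 at 1.1.1]
5. g(p(g(b, b)), g(e, p(g(e, e))))  →  g(p(b), g(e, p(g(e, e))))   [R6 at 1.1]
6. g(p(b), g(e, p(g(e, e))))  →  p(g(e, p(g(e, e))))   [R1 at ε]
7. p(g(e, p(g(e, e))))  →  p(p(g(e, e)))   [R5 at 1]
8. p(p(g(e, e)))  →  p(p(e))   [R5 at 1.1]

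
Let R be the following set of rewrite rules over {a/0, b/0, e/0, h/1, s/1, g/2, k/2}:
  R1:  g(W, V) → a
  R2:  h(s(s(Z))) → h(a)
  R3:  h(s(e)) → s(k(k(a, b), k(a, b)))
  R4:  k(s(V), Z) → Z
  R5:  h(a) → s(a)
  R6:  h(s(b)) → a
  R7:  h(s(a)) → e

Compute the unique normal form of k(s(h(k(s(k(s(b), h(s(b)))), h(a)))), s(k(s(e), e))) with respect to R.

s(e)

1. k(s(h(k(s(k(s(b), h(s(b)))), h(a)))), s(k(s(e), e)))  →  s(k(s(e), e))   [R4 at ε]
2. s(k(s(e), e))  →  s(e)   [R4 at 1]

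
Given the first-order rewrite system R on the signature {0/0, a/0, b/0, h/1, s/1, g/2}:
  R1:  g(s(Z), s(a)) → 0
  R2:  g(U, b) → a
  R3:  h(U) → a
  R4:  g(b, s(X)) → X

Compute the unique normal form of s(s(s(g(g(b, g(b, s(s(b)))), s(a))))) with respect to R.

1. s(s(s(g(g(b, g(b, s(s(b)))), s(a)))))  →  s(s(s(g(g(b, s(b)), s(a)))))   [R4 at 1.1.1.1.2]
2. s(s(s(g(g(b, s(b)), s(a)))))  →  s(s(s(g(b, s(a)))))   [R4 at 1.1.1.1]
3. s(s(s(g(b, s(a)))))  →  s(s(s(a)))   [R4 at 1.1.1]

s(s(s(a)))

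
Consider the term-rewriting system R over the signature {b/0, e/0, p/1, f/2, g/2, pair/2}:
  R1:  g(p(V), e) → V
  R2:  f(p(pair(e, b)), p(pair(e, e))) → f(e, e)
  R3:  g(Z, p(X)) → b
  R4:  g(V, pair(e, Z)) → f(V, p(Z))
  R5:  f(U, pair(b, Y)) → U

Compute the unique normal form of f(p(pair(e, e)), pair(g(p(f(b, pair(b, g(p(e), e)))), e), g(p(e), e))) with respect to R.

1. f(p(pair(e, e)), pair(g(p(f(b, pair(b, g(p(e), e)))), e), g(p(e), e)))  →  f(p(pair(e, e)), pair(f(b, pair(b, g(p(e), e))), g(p(e), e)))   [R1 at 2.1]
2. f(p(pair(e, e)), pair(f(b, pair(b, g(p(e), e))), g(p(e), e)))  →  f(p(pair(e, e)), pair(b, g(p(e), e)))   [R5 at 2.1]
3. f(p(pair(e, e)), pair(b, g(p(e), e)))  →  p(pair(e, e))   [R5 at ε]

p(pair(e, e))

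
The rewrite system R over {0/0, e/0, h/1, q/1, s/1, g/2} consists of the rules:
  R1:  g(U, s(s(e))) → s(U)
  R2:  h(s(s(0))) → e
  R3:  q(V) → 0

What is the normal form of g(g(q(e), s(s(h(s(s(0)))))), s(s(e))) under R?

1. g(g(q(e), s(s(h(s(s(0)))))), s(s(e)))  →  s(g(q(e), s(s(h(s(s(0)))))))   [R1 at ε]
2. s(g(q(e), s(s(h(s(s(0)))))))  →  s(g(0, s(s(h(s(s(0)))))))   [R3 at 1.1]
3. s(g(0, s(s(h(s(s(0)))))))  →  s(g(0, s(s(e))))   [R2 at 1.2.1.1]
4. s(g(0, s(s(e))))  →  s(s(0))   [R1 at 1]

s(s(0))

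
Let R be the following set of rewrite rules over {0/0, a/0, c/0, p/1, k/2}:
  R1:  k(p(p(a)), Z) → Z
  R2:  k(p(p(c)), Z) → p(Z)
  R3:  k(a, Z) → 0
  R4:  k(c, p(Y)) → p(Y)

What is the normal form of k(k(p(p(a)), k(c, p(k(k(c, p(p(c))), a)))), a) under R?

1. k(k(p(p(a)), k(c, p(k(k(c, p(p(c))), a)))), a)  →  k(k(c, p(k(k(c, p(p(c))), a))), a)   [R1 at 1]
2. k(k(c, p(k(k(c, p(p(c))), a))), a)  →  k(p(k(k(c, p(p(c))), a)), a)   [R4 at 1]
3. k(p(k(k(c, p(p(c))), a)), a)  →  k(p(k(p(p(c)), a)), a)   [R4 at 1.1.1]
4. k(p(k(p(p(c)), a)), a)  →  k(p(p(a)), a)   [R2 at 1.1]
5. k(p(p(a)), a)  →  a   [R1 at ε]

a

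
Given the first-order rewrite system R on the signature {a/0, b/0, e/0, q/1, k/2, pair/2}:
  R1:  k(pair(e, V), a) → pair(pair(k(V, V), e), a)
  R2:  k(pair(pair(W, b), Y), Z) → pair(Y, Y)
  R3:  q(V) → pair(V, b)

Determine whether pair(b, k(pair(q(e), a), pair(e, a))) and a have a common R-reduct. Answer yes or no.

Reduce t₁ = pair(b, k(pair(q(e), a), pair(e, a))):
1. pair(b, k(pair(q(e), a), pair(e, a)))  →  pair(b, k(pair(pair(e, b), a), pair(e, a)))   [R3 at 2.1.1]
2. pair(b, k(pair(pair(e, b), a), pair(e, a)))  →  pair(b, pair(a, a))   [R2 at 2]

Reduce t₂ = a:

no — NF(t₁) = pair(b, pair(a, a)), NF(t₂) = a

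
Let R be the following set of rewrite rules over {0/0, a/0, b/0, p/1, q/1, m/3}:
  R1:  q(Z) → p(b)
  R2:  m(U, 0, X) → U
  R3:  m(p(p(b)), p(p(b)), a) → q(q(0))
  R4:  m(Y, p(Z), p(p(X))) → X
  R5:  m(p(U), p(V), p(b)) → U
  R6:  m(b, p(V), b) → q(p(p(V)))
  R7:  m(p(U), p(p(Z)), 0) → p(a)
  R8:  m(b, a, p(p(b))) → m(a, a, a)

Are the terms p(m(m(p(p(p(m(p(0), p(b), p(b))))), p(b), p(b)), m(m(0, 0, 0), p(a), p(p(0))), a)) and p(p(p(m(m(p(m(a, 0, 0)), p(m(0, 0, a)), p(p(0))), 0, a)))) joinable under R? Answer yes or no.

yes — NF(t₁) = p(p(p(0))), NF(t₂) = p(p(p(0)))

Reduce t₁ = p(m(m(p(p(p(m(p(0), p(b), p(b))))), p(b), p(b)), m(m(0, 0, 0), p(a), p(p(0))), a)):
1. p(m(m(p(p(p(m(p(0), p(b), p(b))))), p(b), p(b)), m(m(0, 0, 0), p(a), p(p(0))), a))  →  p(m(p(p(m(p(0), p(b), p(b)))), m(m(0, 0, 0), p(a), p(p(0))), a))   [R5 at 1.1]
2. p(m(p(p(m(p(0), p(b), p(b)))), m(m(0, 0, 0), p(a), p(p(0))), a))  →  p(m(p(p(0)), m(m(0, 0, 0), p(a), p(p(0))), a))   [R5 at 1.1.1.1]
3. p(m(p(p(0)), m(m(0, 0, 0), p(a), p(p(0))), a))  →  p(m(p(p(0)), 0, a))   [R4 at 1.2]
4. p(m(p(p(0)), 0, a))  →  p(p(p(0)))   [R2 at 1]

Reduce t₂ = p(p(p(m(m(p(m(a, 0, 0)), p(m(0, 0, a)), p(p(0))), 0, a)))):
1. p(p(p(m(m(p(m(a, 0, 0)), p(m(0, 0, a)), p(p(0))), 0, a))))  →  p(p(p(m(p(m(a, 0, 0)), p(m(0, 0, a)), p(p(0))))))   [R2 at 1.1.1]
2. p(p(p(m(p(m(a, 0, 0)), p(m(0, 0, a)), p(p(0))))))  →  p(p(p(0)))   [R4 at 1.1.1]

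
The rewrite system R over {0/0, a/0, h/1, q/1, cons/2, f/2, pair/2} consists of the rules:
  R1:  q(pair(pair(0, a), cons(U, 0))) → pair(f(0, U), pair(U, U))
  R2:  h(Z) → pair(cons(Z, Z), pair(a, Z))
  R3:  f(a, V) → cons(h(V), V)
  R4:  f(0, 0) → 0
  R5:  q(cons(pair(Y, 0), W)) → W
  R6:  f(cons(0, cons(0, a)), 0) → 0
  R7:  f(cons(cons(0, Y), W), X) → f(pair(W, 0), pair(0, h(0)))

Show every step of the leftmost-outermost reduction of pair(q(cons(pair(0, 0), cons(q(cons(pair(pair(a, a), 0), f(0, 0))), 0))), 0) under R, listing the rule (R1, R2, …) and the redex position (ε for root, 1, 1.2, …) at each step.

pair(cons(0, 0), 0)

1. pair(q(cons(pair(0, 0), cons(q(cons(pair(pair(a, a), 0), f(0, 0))), 0))), 0)  →  pair(cons(q(cons(pair(pair(a, a), 0), f(0, 0))), 0), 0)   [R5 at 1]
2. pair(cons(q(cons(pair(pair(a, a), 0), f(0, 0))), 0), 0)  →  pair(cons(f(0, 0), 0), 0)   [R5 at 1.1]
3. pair(cons(f(0, 0), 0), 0)  →  pair(cons(0, 0), 0)   [R4 at 1.1]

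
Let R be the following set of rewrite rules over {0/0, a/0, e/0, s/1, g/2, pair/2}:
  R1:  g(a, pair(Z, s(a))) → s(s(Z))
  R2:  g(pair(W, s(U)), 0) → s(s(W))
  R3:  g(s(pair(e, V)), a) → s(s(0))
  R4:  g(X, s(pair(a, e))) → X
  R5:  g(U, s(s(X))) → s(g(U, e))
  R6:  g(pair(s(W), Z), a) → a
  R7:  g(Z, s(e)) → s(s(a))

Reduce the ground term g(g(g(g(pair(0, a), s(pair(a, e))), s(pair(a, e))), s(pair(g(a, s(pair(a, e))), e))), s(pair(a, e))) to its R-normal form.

1. g(g(g(g(pair(0, a), s(pair(a, e))), s(pair(a, e))), s(pair(g(a, s(pair(a, e))), e))), s(pair(a, e)))  →  g(g(g(pair(0, a), s(pair(a, e))), s(pair(a, e))), s(pair(g(a, s(pair(a, e))), e)))   [R4 at ε]
2. g(g(g(pair(0, a), s(pair(a, e))), s(pair(a, e))), s(pair(g(a, s(pair(a, e))), e)))  →  g(g(pair(0, a), s(pair(a, e))), s(pair(g(a, s(pair(a, e))), e)))   [R4 at 1]
3. g(g(pair(0, a), s(pair(a, e))), s(pair(g(a, s(pair(a, e))), e)))  →  g(pair(0, a), s(pair(g(a, s(pair(a, e))), e)))   [R4 at 1]
4. g(pair(0, a), s(pair(g(a, s(pair(a, e))), e)))  →  g(pair(0, a), s(pair(a, e)))   [R4 at 2.1.1]
5. g(pair(0, a), s(pair(a, e)))  →  pair(0, a)   [R4 at ε]

pair(0, a)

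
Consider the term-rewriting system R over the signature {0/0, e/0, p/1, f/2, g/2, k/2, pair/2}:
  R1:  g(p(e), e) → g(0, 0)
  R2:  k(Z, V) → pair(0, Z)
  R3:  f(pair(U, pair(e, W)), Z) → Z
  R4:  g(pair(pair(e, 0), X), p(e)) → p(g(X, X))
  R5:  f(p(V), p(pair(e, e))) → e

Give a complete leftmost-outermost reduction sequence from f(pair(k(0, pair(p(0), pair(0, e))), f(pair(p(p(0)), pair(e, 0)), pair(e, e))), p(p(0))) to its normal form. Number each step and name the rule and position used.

p(p(0))

1. f(pair(k(0, pair(p(0), pair(0, e))), f(pair(p(p(0)), pair(e, 0)), pair(e, e))), p(p(0)))  →  f(pair(pair(0, 0), f(pair(p(p(0)), pair(e, 0)), pair(e, e))), p(p(0)))   [R2 at 1.1]
2. f(pair(pair(0, 0), f(pair(p(p(0)), pair(e, 0)), pair(e, e))), p(p(0)))  →  f(pair(pair(0, 0), pair(e, e)), p(p(0)))   [R3 at 1.2]
3. f(pair(pair(0, 0), pair(e, e)), p(p(0)))  →  p(p(0))   [R3 at ε]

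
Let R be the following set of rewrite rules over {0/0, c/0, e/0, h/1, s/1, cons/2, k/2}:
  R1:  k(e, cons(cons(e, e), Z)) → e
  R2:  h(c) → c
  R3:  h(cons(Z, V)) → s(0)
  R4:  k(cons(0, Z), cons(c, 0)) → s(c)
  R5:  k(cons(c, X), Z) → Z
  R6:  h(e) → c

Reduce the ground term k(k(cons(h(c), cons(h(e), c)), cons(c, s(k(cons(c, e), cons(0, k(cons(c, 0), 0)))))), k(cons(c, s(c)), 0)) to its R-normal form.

1. k(k(cons(h(c), cons(h(e), c)), cons(c, s(k(cons(c, e), cons(0, k(cons(c, 0), 0)))))), k(cons(c, s(c)), 0))  →  k(k(cons(c, cons(h(e), c)), cons(c, s(k(cons(c, e), cons(0, k(cons(c, 0), 0)))))), k(cons(c, s(c)), 0))   [R2 at 1.1.1]
2. k(k(cons(c, cons(h(e), c)), cons(c, s(k(cons(c, e), cons(0, k(cons(c, 0), 0)))))), k(cons(c, s(c)), 0))  →  k(cons(c, s(k(cons(c, e), cons(0, k(cons(c, 0), 0))))), k(cons(c, s(c)), 0))   [R5 at 1]
3. k(cons(c, s(k(cons(c, e), cons(0, k(cons(c, 0), 0))))), k(cons(c, s(c)), 0))  →  k(cons(c, s(c)), 0)   [R5 at ε]
4. k(cons(c, s(c)), 0)  →  0   [R5 at ε]

0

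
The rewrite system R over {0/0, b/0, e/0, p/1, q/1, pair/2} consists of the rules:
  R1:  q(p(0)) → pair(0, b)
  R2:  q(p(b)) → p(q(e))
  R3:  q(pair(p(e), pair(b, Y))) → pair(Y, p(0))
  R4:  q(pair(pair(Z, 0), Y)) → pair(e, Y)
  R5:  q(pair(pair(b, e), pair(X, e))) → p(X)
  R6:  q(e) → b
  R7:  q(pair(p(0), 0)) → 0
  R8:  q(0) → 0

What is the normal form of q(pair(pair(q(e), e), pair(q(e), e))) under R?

1. q(pair(pair(q(e), e), pair(q(e), e)))  →  q(pair(pair(b, e), pair(q(e), e)))   [R6 at 1.1.1]
2. q(pair(pair(b, e), pair(q(e), e)))  →  p(q(e))   [R5 at ε]
3. p(q(e))  →  p(b)   [R6 at 1]

p(b)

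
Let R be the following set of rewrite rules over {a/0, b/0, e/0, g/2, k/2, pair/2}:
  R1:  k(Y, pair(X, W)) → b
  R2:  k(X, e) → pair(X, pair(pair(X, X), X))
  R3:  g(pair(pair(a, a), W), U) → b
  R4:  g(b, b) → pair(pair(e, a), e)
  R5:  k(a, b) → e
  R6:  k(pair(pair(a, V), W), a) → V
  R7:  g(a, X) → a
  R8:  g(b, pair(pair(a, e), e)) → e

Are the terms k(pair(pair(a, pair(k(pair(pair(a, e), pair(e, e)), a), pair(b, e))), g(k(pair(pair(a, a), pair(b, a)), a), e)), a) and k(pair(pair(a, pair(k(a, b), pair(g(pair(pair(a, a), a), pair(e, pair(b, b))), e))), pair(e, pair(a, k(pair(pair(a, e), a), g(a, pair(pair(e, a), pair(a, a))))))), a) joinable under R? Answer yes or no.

yes — NF(t₁) = pair(e, pair(b, e)), NF(t₂) = pair(e, pair(b, e))

Reduce t₁ = k(pair(pair(a, pair(k(pair(pair(a, e), pair(e, e)), a), pair(b, e))), g(k(pair(pair(a, a), pair(b, a)), a), e)), a):
1. k(pair(pair(a, pair(k(pair(pair(a, e), pair(e, e)), a), pair(b, e))), g(k(pair(pair(a, a), pair(b, a)), a), e)), a)  →  pair(k(pair(pair(a, e), pair(e, e)), a), pair(b, e))   [R6 at ε]
2. pair(k(pair(pair(a, e), pair(e, e)), a), pair(b, e))  →  pair(e, pair(b, e))   [R6 at 1]

Reduce t₂ = k(pair(pair(a, pair(k(a, b), pair(g(pair(pair(a, a), a), pair(e, pair(b, b))), e))), pair(e, pair(a, k(pair(pair(a, e), a), g(a, pair(pair(e, a), pair(a, a))))))), a):
1. k(pair(pair(a, pair(k(a, b), pair(g(pair(pair(a, a), a), pair(e, pair(b, b))), e))), pair(e, pair(a, k(pair(pair(a, e), a), g(a, pair(pair(e, a), pair(a, a))))))), a)  →  pair(k(a, b), pair(g(pair(pair(a, a), a), pair(e, pair(b, b))), e))   [R6 at ε]
2. pair(k(a, b), pair(g(pair(pair(a, a), a), pair(e, pair(b, b))), e))  →  pair(e, pair(g(pair(pair(a, a), a), pair(e, pair(b, b))), e))   [R5 at 1]
3. pair(e, pair(g(pair(pair(a, a), a), pair(e, pair(b, b))), e))  →  pair(e, pair(b, e))   [R3 at 2.1]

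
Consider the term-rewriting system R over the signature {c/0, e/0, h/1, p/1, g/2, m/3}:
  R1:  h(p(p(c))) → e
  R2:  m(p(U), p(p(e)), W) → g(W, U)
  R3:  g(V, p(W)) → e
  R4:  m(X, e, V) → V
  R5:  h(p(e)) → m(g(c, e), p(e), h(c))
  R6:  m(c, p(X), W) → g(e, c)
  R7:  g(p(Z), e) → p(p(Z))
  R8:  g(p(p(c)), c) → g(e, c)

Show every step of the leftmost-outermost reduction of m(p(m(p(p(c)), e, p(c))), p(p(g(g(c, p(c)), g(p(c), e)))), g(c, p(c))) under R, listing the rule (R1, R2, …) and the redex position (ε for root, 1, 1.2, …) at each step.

1. m(p(m(p(p(c)), e, p(c))), p(p(g(g(c, p(c)), g(p(c), e)))), g(c, p(c)))  →  m(p(p(c)), p(p(g(g(c, p(c)), g(p(c), e)))), g(c, p(c)))   [R4 at 1.1]
2. m(p(p(c)), p(p(g(g(c, p(c)), g(p(c), e)))), g(c, p(c)))  →  m(p(p(c)), p(p(g(e, g(p(c), e)))), g(c, p(c)))   [R3 at 2.1.1.1]
3. m(p(p(c)), p(p(g(e, g(p(c), e)))), g(c, p(c)))  →  m(p(p(c)), p(p(g(e, p(p(c))))), g(c, p(c)))   [R7 at 2.1.1.2]
4. m(p(p(c)), p(p(g(e, p(p(c))))), g(c, p(c)))  →  m(p(p(c)), p(p(e)), g(c, p(c)))   [R3 at 2.1.1]
5. m(p(p(c)), p(p(e)), g(c, p(c)))  →  g(g(c, p(c)), p(c))   [R2 at ε]
6. g(g(c, p(c)), p(c))  →  e   [R3 at ε]

e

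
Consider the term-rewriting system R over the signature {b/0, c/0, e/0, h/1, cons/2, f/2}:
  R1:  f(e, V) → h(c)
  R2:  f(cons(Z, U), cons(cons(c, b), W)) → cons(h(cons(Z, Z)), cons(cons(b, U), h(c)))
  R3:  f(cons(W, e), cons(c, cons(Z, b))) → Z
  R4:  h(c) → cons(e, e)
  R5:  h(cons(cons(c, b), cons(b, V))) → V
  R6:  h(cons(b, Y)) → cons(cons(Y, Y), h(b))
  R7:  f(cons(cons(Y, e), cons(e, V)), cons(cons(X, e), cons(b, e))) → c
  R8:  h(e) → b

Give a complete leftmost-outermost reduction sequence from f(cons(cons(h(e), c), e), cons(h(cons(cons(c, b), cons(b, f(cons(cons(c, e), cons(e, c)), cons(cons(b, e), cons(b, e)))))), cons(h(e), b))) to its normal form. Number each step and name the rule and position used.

b

1. f(cons(cons(h(e), c), e), cons(h(cons(cons(c, b), cons(b, f(cons(cons(c, e), cons(e, c)), cons(cons(b, e), cons(b, e)))))), cons(h(e), b)))  →  f(cons(cons(b, c), e), cons(h(cons(cons(c, b), cons(b, f(cons(cons(c, e), cons(e, c)), cons(cons(b, e), cons(b, e)))))), cons(h(e), b)))   [R8 at 1.1.1]
2. f(cons(cons(b, c), e), cons(h(cons(cons(c, b), cons(b, f(cons(cons(c, e), cons(e, c)), cons(cons(b, e), cons(b, e)))))), cons(h(e), b)))  →  f(cons(cons(b, c), e), cons(f(cons(cons(c, e), cons(e, c)), cons(cons(b, e), cons(b, e))), cons(h(e), b)))   [R5 at 2.1]
3. f(cons(cons(b, c), e), cons(f(cons(cons(c, e), cons(e, c)), cons(cons(b, e), cons(b, e))), cons(h(e), b)))  →  f(cons(cons(b, c), e), cons(c, cons(h(e), b)))   [R7 at 2.1]
4. f(cons(cons(b, c), e), cons(c, cons(h(e), b)))  →  h(e)   [R3 at ε]
5. h(e)  →  b   [R8 at ε]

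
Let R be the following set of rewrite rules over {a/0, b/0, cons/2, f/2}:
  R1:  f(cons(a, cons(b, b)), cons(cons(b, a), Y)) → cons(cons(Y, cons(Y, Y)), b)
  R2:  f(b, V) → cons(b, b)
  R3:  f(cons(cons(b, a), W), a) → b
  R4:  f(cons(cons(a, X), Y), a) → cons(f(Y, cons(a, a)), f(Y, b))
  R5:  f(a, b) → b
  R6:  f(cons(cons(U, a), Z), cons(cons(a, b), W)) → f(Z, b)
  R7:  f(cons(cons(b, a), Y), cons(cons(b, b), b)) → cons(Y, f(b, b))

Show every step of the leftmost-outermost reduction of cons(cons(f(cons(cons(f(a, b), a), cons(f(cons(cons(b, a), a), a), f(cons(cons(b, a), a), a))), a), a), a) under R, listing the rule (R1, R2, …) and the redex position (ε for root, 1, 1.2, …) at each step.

1. cons(cons(f(cons(cons(f(a, b), a), cons(f(cons(cons(b, a), a), a), f(cons(cons(b, a), a), a))), a), a), a)  →  cons(cons(f(cons(cons(b, a), cons(f(cons(cons(b, a), a), a), f(cons(cons(b, a), a), a))), a), a), a)   [R5 at 1.1.1.1.1]
2. cons(cons(f(cons(cons(b, a), cons(f(cons(cons(b, a), a), a), f(cons(cons(b, a), a), a))), a), a), a)  →  cons(cons(b, a), a)   [R3 at 1.1]

cons(cons(b, a), a)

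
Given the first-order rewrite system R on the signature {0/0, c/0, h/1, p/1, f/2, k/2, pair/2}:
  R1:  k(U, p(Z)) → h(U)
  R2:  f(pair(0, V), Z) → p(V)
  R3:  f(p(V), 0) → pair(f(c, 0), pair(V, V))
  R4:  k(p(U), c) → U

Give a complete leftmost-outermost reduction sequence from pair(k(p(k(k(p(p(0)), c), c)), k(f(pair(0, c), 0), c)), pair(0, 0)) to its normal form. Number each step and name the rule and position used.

1. pair(k(p(k(k(p(p(0)), c), c)), k(f(pair(0, c), 0), c)), pair(0, 0))  →  pair(k(p(k(p(0), c)), k(f(pair(0, c), 0), c)), pair(0, 0))   [R4 at 1.1.1.1]
2. pair(k(p(k(p(0), c)), k(f(pair(0, c), 0), c)), pair(0, 0))  →  pair(k(p(0), k(f(pair(0, c), 0), c)), pair(0, 0))   [R4 at 1.1.1]
3. pair(k(p(0), k(f(pair(0, c), 0), c)), pair(0, 0))  →  pair(k(p(0), k(p(c), c)), pair(0, 0))   [R2 at 1.2.1]
4. pair(k(p(0), k(p(c), c)), pair(0, 0))  →  pair(k(p(0), c), pair(0, 0))   [R4 at 1.2]
5. pair(k(p(0), c), pair(0, 0))  →  pair(0, pair(0, 0))   [R4 at 1]

pair(0, pair(0, 0))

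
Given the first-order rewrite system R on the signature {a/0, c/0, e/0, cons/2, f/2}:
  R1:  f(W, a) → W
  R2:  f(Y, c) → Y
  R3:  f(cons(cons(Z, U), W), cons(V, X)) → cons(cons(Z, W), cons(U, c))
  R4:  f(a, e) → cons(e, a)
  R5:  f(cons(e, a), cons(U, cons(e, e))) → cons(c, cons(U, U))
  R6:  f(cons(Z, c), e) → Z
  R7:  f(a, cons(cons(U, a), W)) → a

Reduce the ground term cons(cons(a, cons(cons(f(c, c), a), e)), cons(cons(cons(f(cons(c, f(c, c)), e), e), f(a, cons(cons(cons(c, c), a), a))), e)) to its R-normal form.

1. cons(cons(a, cons(cons(f(c, c), a), e)), cons(cons(cons(f(cons(c, f(c, c)), e), e), f(a, cons(cons(cons(c, c), a), a))), e))  →  cons(cons(a, cons(cons(c, a), e)), cons(cons(cons(f(cons(c, f(c, c)), e), e), f(a, cons(cons(cons(c, c), a), a))), e))   [R2 at 1.2.1.1]
2. cons(cons(a, cons(cons(c, a), e)), cons(cons(cons(f(cons(c, f(c, c)), e), e), f(a, cons(cons(cons(c, c), a), a))), e))  →  cons(cons(a, cons(cons(c, a), e)), cons(cons(cons(f(cons(c, c), e), e), f(a, cons(cons(cons(c, c), a), a))), e))   [R2 at 2.1.1.1.1.2]
3. cons(cons(a, cons(cons(c, a), e)), cons(cons(cons(f(cons(c, c), e), e), f(a, cons(cons(cons(c, c), a), a))), e))  →  cons(cons(a, cons(cons(c, a), e)), cons(cons(cons(c, e), f(a, cons(cons(cons(c, c), a), a))), e))   [R6 at 2.1.1.1]
4. cons(cons(a, cons(cons(c, a), e)), cons(cons(cons(c, e), f(a, cons(cons(cons(c, c), a), a))), e))  →  cons(cons(a, cons(cons(c, a), e)), cons(cons(cons(c, e), a), e))   [R7 at 2.1.2]

cons(cons(a, cons(cons(c, a), e)), cons(cons(cons(c, e), a), e))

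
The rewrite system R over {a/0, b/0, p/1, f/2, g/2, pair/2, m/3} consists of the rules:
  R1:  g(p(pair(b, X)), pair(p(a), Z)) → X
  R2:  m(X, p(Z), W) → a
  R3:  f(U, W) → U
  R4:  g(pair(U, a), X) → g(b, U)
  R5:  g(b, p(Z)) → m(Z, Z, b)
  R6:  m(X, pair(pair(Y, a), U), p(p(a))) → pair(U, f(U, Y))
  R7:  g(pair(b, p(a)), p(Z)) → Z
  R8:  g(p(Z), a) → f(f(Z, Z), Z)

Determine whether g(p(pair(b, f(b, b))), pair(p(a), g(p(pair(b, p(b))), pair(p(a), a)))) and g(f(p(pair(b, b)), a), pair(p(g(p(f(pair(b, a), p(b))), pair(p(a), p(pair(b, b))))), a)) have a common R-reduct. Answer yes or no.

yes — NF(t₁) = b, NF(t₂) = b

Reduce t₁ = g(p(pair(b, f(b, b))), pair(p(a), g(p(pair(b, p(b))), pair(p(a), a)))):
1. g(p(pair(b, f(b, b))), pair(p(a), g(p(pair(b, p(b))), pair(p(a), a))))  →  f(b, b)   [R1 at ε]
2. f(b, b)  →  b   [R3 at ε]

Reduce t₂ = g(f(p(pair(b, b)), a), pair(p(g(p(f(pair(b, a), p(b))), pair(p(a), p(pair(b, b))))), a)):
1. g(f(p(pair(b, b)), a), pair(p(g(p(f(pair(b, a), p(b))), pair(p(a), p(pair(b, b))))), a))  →  g(p(pair(b, b)), pair(p(g(p(f(pair(b, a), p(b))), pair(p(a), p(pair(b, b))))), a))   [R3 at 1]
2. g(p(pair(b, b)), pair(p(g(p(f(pair(b, a), p(b))), pair(p(a), p(pair(b, b))))), a))  →  g(p(pair(b, b)), pair(p(g(p(pair(b, a)), pair(p(a), p(pair(b, b))))), a))   [R3 at 2.1.1.1.1]
3. g(p(pair(b, b)), pair(p(g(p(pair(b, a)), pair(p(a), p(pair(b, b))))), a))  →  g(p(pair(b, b)), pair(p(a), a))   [R1 at 2.1.1]
4. g(p(pair(b, b)), pair(p(a), a))  →  b   [R1 at ε]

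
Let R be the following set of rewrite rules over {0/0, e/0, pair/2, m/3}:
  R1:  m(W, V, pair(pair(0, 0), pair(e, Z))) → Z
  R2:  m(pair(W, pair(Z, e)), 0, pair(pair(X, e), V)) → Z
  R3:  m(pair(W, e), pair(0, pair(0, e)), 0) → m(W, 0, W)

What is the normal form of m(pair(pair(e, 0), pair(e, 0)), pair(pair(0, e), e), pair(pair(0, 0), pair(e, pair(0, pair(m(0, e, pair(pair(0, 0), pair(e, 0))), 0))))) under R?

pair(0, pair(0, 0))

1. m(pair(pair(e, 0), pair(e, 0)), pair(pair(0, e), e), pair(pair(0, 0), pair(e, pair(0, pair(m(0, e, pair(pair(0, 0), pair(e, 0))), 0)))))  →  pair(0, pair(m(0, e, pair(pair(0, 0), pair(e, 0))), 0))   [R1 at ε]
2. pair(0, pair(m(0, e, pair(pair(0, 0), pair(e, 0))), 0))  →  pair(0, pair(0, 0))   [R1 at 2.1]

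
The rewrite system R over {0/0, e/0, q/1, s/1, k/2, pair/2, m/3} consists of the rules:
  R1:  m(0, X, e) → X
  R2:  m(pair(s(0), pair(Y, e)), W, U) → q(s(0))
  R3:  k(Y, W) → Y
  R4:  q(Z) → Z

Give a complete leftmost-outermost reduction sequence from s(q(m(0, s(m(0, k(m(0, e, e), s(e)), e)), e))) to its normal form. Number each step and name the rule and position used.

s(s(e))

1. s(q(m(0, s(m(0, k(m(0, e, e), s(e)), e)), e)))  →  s(m(0, s(m(0, k(m(0, e, e), s(e)), e)), e))   [R4 at 1]
2. s(m(0, s(m(0, k(m(0, e, e), s(e)), e)), e))  →  s(s(m(0, k(m(0, e, e), s(e)), e)))   [R1 at 1]
3. s(s(m(0, k(m(0, e, e), s(e)), e)))  →  s(s(k(m(0, e, e), s(e))))   [R1 at 1.1]
4. s(s(k(m(0, e, e), s(e))))  →  s(s(m(0, e, e)))   [R3 at 1.1]
5. s(s(m(0, e, e)))  →  s(s(e))   [R1 at 1.1]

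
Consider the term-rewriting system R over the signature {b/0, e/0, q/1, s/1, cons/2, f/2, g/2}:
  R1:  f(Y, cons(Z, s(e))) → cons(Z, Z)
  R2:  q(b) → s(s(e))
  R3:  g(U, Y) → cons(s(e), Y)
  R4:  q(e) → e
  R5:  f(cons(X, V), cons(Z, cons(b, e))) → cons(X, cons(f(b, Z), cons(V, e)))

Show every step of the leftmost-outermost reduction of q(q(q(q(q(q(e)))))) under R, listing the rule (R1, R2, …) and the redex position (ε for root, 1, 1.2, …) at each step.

e

1. q(q(q(q(q(q(e))))))  →  q(q(q(q(q(e)))))   [R4 at 1.1.1.1.1]
2. q(q(q(q(q(e)))))  →  q(q(q(q(e))))   [R4 at 1.1.1.1]
3. q(q(q(q(e))))  →  q(q(q(e)))   [R4 at 1.1.1]
4. q(q(q(e)))  →  q(q(e))   [R4 at 1.1]
5. q(q(e))  →  q(e)   [R4 at 1]
6. q(e)  →  e   [R4 at ε]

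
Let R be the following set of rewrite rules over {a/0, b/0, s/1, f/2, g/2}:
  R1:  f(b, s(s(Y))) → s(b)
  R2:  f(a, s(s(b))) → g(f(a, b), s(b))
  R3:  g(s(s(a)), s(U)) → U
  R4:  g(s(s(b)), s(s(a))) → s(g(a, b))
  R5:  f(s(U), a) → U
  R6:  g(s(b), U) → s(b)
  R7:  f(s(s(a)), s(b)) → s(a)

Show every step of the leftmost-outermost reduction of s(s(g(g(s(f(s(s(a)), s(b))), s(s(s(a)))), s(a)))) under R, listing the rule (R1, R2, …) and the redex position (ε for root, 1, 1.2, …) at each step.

s(s(a))

1. s(s(g(g(s(f(s(s(a)), s(b))), s(s(s(a)))), s(a))))  →  s(s(g(g(s(s(a)), s(s(s(a)))), s(a))))   [R7 at 1.1.1.1.1]
2. s(s(g(g(s(s(a)), s(s(s(a)))), s(a))))  →  s(s(g(s(s(a)), s(a))))   [R3 at 1.1.1]
3. s(s(g(s(s(a)), s(a))))  →  s(s(a))   [R3 at 1.1]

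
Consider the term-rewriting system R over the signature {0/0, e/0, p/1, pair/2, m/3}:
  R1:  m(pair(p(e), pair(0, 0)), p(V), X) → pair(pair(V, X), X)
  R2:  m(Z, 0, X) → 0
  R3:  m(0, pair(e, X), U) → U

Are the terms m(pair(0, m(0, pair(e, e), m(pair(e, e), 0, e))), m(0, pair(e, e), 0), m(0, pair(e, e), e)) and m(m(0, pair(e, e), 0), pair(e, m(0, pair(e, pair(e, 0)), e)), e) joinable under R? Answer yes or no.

Reduce t₁ = m(pair(0, m(0, pair(e, e), m(pair(e, e), 0, e))), m(0, pair(e, e), 0), m(0, pair(e, e), e)):
1. m(pair(0, m(0, pair(e, e), m(pair(e, e), 0, e))), m(0, pair(e, e), 0), m(0, pair(e, e), e))  →  m(pair(0, m(pair(e, e), 0, e)), m(0, pair(e, e), 0), m(0, pair(e, e), e))   [R3 at 1.2]
2. m(pair(0, m(pair(e, e), 0, e)), m(0, pair(e, e), 0), m(0, pair(e, e), e))  →  m(pair(0, 0), m(0, pair(e, e), 0), m(0, pair(e, e), e))   [R2 at 1.2]
3. m(pair(0, 0), m(0, pair(e, e), 0), m(0, pair(e, e), e))  →  m(pair(0, 0), 0, m(0, pair(e, e), e))   [R3 at 2]
4. m(pair(0, 0), 0, m(0, pair(e, e), e))  →  0   [R2 at ε]

Reduce t₂ = m(m(0, pair(e, e), 0), pair(e, m(0, pair(e, pair(e, 0)), e)), e):
1. m(m(0, pair(e, e), 0), pair(e, m(0, pair(e, pair(e, 0)), e)), e)  →  m(0, pair(e, m(0, pair(e, pair(e, 0)), e)), e)   [R3 at 1]
2. m(0, pair(e, m(0, pair(e, pair(e, 0)), e)), e)  →  e   [R3 at ε]

no — NF(t₁) = 0, NF(t₂) = e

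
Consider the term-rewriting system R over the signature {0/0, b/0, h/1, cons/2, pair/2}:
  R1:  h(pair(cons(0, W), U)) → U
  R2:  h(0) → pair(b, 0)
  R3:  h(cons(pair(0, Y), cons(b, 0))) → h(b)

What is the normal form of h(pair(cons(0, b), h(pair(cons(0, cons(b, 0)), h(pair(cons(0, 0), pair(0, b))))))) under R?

pair(0, b)

1. h(pair(cons(0, b), h(pair(cons(0, cons(b, 0)), h(pair(cons(0, 0), pair(0, b)))))))  →  h(pair(cons(0, cons(b, 0)), h(pair(cons(0, 0), pair(0, b)))))   [R1 at ε]
2. h(pair(cons(0, cons(b, 0)), h(pair(cons(0, 0), pair(0, b)))))  →  h(pair(cons(0, 0), pair(0, b)))   [R1 at ε]
3. h(pair(cons(0, 0), pair(0, b)))  →  pair(0, b)   [R1 at ε]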